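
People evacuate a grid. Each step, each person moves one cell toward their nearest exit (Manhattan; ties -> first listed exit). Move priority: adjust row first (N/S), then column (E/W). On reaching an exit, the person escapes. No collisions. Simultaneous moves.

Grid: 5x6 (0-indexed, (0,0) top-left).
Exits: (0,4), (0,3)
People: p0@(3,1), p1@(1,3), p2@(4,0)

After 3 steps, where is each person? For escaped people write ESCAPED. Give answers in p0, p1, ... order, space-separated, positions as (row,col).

Step 1: p0:(3,1)->(2,1) | p1:(1,3)->(0,3)->EXIT | p2:(4,0)->(3,0)
Step 2: p0:(2,1)->(1,1) | p1:escaped | p2:(3,0)->(2,0)
Step 3: p0:(1,1)->(0,1) | p1:escaped | p2:(2,0)->(1,0)

(0,1) ESCAPED (1,0)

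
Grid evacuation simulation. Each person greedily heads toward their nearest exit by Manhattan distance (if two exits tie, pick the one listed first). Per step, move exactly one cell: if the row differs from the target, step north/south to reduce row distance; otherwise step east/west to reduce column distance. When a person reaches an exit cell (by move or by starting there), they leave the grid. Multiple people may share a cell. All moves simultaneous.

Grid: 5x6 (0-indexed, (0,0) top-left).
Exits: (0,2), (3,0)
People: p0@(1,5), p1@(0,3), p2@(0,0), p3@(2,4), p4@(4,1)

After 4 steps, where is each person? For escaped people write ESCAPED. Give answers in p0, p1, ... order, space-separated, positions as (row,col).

Step 1: p0:(1,5)->(0,5) | p1:(0,3)->(0,2)->EXIT | p2:(0,0)->(0,1) | p3:(2,4)->(1,4) | p4:(4,1)->(3,1)
Step 2: p0:(0,5)->(0,4) | p1:escaped | p2:(0,1)->(0,2)->EXIT | p3:(1,4)->(0,4) | p4:(3,1)->(3,0)->EXIT
Step 3: p0:(0,4)->(0,3) | p1:escaped | p2:escaped | p3:(0,4)->(0,3) | p4:escaped
Step 4: p0:(0,3)->(0,2)->EXIT | p1:escaped | p2:escaped | p3:(0,3)->(0,2)->EXIT | p4:escaped

ESCAPED ESCAPED ESCAPED ESCAPED ESCAPED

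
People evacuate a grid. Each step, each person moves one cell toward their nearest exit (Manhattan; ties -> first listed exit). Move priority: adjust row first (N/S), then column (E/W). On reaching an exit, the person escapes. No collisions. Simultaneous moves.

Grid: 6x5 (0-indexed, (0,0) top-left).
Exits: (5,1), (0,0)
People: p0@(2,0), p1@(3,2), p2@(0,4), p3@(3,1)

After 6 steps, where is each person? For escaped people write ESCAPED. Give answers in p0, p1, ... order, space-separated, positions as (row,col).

Step 1: p0:(2,0)->(1,0) | p1:(3,2)->(4,2) | p2:(0,4)->(0,3) | p3:(3,1)->(4,1)
Step 2: p0:(1,0)->(0,0)->EXIT | p1:(4,2)->(5,2) | p2:(0,3)->(0,2) | p3:(4,1)->(5,1)->EXIT
Step 3: p0:escaped | p1:(5,2)->(5,1)->EXIT | p2:(0,2)->(0,1) | p3:escaped
Step 4: p0:escaped | p1:escaped | p2:(0,1)->(0,0)->EXIT | p3:escaped

ESCAPED ESCAPED ESCAPED ESCAPED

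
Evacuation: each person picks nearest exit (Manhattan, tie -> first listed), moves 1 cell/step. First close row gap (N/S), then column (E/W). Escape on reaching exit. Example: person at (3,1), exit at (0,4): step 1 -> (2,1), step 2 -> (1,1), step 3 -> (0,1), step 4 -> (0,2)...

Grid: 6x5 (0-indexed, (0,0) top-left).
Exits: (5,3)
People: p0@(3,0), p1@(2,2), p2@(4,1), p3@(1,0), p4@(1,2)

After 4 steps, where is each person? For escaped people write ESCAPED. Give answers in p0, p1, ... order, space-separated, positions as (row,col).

Step 1: p0:(3,0)->(4,0) | p1:(2,2)->(3,2) | p2:(4,1)->(5,1) | p3:(1,0)->(2,0) | p4:(1,2)->(2,2)
Step 2: p0:(4,0)->(5,0) | p1:(3,2)->(4,2) | p2:(5,1)->(5,2) | p3:(2,0)->(3,0) | p4:(2,2)->(3,2)
Step 3: p0:(5,0)->(5,1) | p1:(4,2)->(5,2) | p2:(5,2)->(5,3)->EXIT | p3:(3,0)->(4,0) | p4:(3,2)->(4,2)
Step 4: p0:(5,1)->(5,2) | p1:(5,2)->(5,3)->EXIT | p2:escaped | p3:(4,0)->(5,0) | p4:(4,2)->(5,2)

(5,2) ESCAPED ESCAPED (5,0) (5,2)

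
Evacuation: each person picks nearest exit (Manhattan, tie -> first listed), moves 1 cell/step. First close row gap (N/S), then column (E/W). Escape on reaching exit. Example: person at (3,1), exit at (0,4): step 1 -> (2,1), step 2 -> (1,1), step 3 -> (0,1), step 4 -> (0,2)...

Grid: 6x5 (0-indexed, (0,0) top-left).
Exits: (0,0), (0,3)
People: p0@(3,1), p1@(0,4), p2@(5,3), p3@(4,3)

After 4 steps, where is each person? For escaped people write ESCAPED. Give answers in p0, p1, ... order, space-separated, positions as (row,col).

Step 1: p0:(3,1)->(2,1) | p1:(0,4)->(0,3)->EXIT | p2:(5,3)->(4,3) | p3:(4,3)->(3,3)
Step 2: p0:(2,1)->(1,1) | p1:escaped | p2:(4,3)->(3,3) | p3:(3,3)->(2,3)
Step 3: p0:(1,1)->(0,1) | p1:escaped | p2:(3,3)->(2,3) | p3:(2,3)->(1,3)
Step 4: p0:(0,1)->(0,0)->EXIT | p1:escaped | p2:(2,3)->(1,3) | p3:(1,3)->(0,3)->EXIT

ESCAPED ESCAPED (1,3) ESCAPED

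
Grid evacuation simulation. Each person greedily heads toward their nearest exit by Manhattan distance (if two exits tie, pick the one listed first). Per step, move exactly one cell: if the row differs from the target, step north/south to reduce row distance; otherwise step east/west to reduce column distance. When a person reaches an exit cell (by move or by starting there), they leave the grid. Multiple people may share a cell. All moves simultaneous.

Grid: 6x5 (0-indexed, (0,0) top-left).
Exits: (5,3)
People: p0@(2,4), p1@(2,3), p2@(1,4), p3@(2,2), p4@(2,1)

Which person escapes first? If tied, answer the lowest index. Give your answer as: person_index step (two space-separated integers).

Step 1: p0:(2,4)->(3,4) | p1:(2,3)->(3,3) | p2:(1,4)->(2,4) | p3:(2,2)->(3,2) | p4:(2,1)->(3,1)
Step 2: p0:(3,4)->(4,4) | p1:(3,3)->(4,3) | p2:(2,4)->(3,4) | p3:(3,2)->(4,2) | p4:(3,1)->(4,1)
Step 3: p0:(4,4)->(5,4) | p1:(4,3)->(5,3)->EXIT | p2:(3,4)->(4,4) | p3:(4,2)->(5,2) | p4:(4,1)->(5,1)
Step 4: p0:(5,4)->(5,3)->EXIT | p1:escaped | p2:(4,4)->(5,4) | p3:(5,2)->(5,3)->EXIT | p4:(5,1)->(5,2)
Step 5: p0:escaped | p1:escaped | p2:(5,4)->(5,3)->EXIT | p3:escaped | p4:(5,2)->(5,3)->EXIT
Exit steps: [4, 3, 5, 4, 5]
First to escape: p1 at step 3

Answer: 1 3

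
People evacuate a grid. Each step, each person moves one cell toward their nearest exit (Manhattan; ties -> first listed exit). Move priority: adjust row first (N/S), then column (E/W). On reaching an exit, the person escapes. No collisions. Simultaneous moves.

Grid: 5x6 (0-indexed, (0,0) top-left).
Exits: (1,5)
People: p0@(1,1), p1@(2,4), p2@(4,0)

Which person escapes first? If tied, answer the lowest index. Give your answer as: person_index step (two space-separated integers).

Step 1: p0:(1,1)->(1,2) | p1:(2,4)->(1,4) | p2:(4,0)->(3,0)
Step 2: p0:(1,2)->(1,3) | p1:(1,4)->(1,5)->EXIT | p2:(3,0)->(2,0)
Step 3: p0:(1,3)->(1,4) | p1:escaped | p2:(2,0)->(1,0)
Step 4: p0:(1,4)->(1,5)->EXIT | p1:escaped | p2:(1,0)->(1,1)
Step 5: p0:escaped | p1:escaped | p2:(1,1)->(1,2)
Step 6: p0:escaped | p1:escaped | p2:(1,2)->(1,3)
Step 7: p0:escaped | p1:escaped | p2:(1,3)->(1,4)
Step 8: p0:escaped | p1:escaped | p2:(1,4)->(1,5)->EXIT
Exit steps: [4, 2, 8]
First to escape: p1 at step 2

Answer: 1 2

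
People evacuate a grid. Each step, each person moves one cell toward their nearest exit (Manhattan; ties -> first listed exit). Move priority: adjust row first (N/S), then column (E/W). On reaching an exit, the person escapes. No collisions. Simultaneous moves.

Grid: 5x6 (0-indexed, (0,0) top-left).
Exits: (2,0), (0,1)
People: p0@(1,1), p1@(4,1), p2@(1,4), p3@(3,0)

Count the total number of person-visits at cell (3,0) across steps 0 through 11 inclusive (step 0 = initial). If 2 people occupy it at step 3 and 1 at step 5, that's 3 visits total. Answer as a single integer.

Step 0: p0@(1,1) p1@(4,1) p2@(1,4) p3@(3,0) -> at (3,0): 1 [p3], cum=1
Step 1: p0@ESC p1@(3,1) p2@(0,4) p3@ESC -> at (3,0): 0 [-], cum=1
Step 2: p0@ESC p1@(2,1) p2@(0,3) p3@ESC -> at (3,0): 0 [-], cum=1
Step 3: p0@ESC p1@ESC p2@(0,2) p3@ESC -> at (3,0): 0 [-], cum=1
Step 4: p0@ESC p1@ESC p2@ESC p3@ESC -> at (3,0): 0 [-], cum=1
Total visits = 1

Answer: 1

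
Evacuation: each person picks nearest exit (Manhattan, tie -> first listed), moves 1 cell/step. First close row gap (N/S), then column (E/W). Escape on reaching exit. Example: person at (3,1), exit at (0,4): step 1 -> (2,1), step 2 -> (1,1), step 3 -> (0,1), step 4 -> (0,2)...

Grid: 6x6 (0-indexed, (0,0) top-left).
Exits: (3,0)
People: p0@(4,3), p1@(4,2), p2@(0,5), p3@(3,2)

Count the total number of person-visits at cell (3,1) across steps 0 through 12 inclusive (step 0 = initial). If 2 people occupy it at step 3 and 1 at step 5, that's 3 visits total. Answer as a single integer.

Step 0: p0@(4,3) p1@(4,2) p2@(0,5) p3@(3,2) -> at (3,1): 0 [-], cum=0
Step 1: p0@(3,3) p1@(3,2) p2@(1,5) p3@(3,1) -> at (3,1): 1 [p3], cum=1
Step 2: p0@(3,2) p1@(3,1) p2@(2,5) p3@ESC -> at (3,1): 1 [p1], cum=2
Step 3: p0@(3,1) p1@ESC p2@(3,5) p3@ESC -> at (3,1): 1 [p0], cum=3
Step 4: p0@ESC p1@ESC p2@(3,4) p3@ESC -> at (3,1): 0 [-], cum=3
Step 5: p0@ESC p1@ESC p2@(3,3) p3@ESC -> at (3,1): 0 [-], cum=3
Step 6: p0@ESC p1@ESC p2@(3,2) p3@ESC -> at (3,1): 0 [-], cum=3
Step 7: p0@ESC p1@ESC p2@(3,1) p3@ESC -> at (3,1): 1 [p2], cum=4
Step 8: p0@ESC p1@ESC p2@ESC p3@ESC -> at (3,1): 0 [-], cum=4
Total visits = 4

Answer: 4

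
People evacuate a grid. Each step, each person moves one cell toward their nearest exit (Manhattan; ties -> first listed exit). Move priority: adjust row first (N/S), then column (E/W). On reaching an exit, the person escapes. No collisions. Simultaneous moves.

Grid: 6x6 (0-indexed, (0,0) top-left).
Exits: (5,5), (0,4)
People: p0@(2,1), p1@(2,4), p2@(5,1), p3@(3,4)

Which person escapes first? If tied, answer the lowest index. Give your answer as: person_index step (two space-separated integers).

Answer: 1 2

Derivation:
Step 1: p0:(2,1)->(1,1) | p1:(2,4)->(1,4) | p2:(5,1)->(5,2) | p3:(3,4)->(4,4)
Step 2: p0:(1,1)->(0,1) | p1:(1,4)->(0,4)->EXIT | p2:(5,2)->(5,3) | p3:(4,4)->(5,4)
Step 3: p0:(0,1)->(0,2) | p1:escaped | p2:(5,3)->(5,4) | p3:(5,4)->(5,5)->EXIT
Step 4: p0:(0,2)->(0,3) | p1:escaped | p2:(5,4)->(5,5)->EXIT | p3:escaped
Step 5: p0:(0,3)->(0,4)->EXIT | p1:escaped | p2:escaped | p3:escaped
Exit steps: [5, 2, 4, 3]
First to escape: p1 at step 2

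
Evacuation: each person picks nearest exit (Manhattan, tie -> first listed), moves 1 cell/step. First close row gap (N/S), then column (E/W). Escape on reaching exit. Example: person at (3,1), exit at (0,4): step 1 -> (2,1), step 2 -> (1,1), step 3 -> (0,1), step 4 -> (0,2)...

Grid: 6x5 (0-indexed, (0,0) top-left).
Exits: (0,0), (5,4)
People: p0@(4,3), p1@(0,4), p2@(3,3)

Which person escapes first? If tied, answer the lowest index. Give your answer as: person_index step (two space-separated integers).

Answer: 0 2

Derivation:
Step 1: p0:(4,3)->(5,3) | p1:(0,4)->(0,3) | p2:(3,3)->(4,3)
Step 2: p0:(5,3)->(5,4)->EXIT | p1:(0,3)->(0,2) | p2:(4,3)->(5,3)
Step 3: p0:escaped | p1:(0,2)->(0,1) | p2:(5,3)->(5,4)->EXIT
Step 4: p0:escaped | p1:(0,1)->(0,0)->EXIT | p2:escaped
Exit steps: [2, 4, 3]
First to escape: p0 at step 2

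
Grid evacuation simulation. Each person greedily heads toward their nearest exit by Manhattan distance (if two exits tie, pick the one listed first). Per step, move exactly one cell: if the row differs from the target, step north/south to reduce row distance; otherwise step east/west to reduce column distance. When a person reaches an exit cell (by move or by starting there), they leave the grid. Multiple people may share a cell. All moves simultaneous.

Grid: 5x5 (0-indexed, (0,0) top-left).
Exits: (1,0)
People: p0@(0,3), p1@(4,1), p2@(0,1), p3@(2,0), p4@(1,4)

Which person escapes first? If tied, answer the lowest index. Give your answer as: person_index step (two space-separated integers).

Step 1: p0:(0,3)->(1,3) | p1:(4,1)->(3,1) | p2:(0,1)->(1,1) | p3:(2,0)->(1,0)->EXIT | p4:(1,4)->(1,3)
Step 2: p0:(1,3)->(1,2) | p1:(3,1)->(2,1) | p2:(1,1)->(1,0)->EXIT | p3:escaped | p4:(1,3)->(1,2)
Step 3: p0:(1,2)->(1,1) | p1:(2,1)->(1,1) | p2:escaped | p3:escaped | p4:(1,2)->(1,1)
Step 4: p0:(1,1)->(1,0)->EXIT | p1:(1,1)->(1,0)->EXIT | p2:escaped | p3:escaped | p4:(1,1)->(1,0)->EXIT
Exit steps: [4, 4, 2, 1, 4]
First to escape: p3 at step 1

Answer: 3 1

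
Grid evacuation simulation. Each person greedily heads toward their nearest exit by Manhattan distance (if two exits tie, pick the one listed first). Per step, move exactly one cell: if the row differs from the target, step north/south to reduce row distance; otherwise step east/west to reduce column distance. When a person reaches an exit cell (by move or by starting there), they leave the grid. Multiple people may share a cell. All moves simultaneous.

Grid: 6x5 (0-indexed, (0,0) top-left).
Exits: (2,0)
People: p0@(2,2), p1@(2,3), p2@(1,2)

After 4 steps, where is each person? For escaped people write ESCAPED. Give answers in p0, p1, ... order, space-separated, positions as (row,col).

Step 1: p0:(2,2)->(2,1) | p1:(2,3)->(2,2) | p2:(1,2)->(2,2)
Step 2: p0:(2,1)->(2,0)->EXIT | p1:(2,2)->(2,1) | p2:(2,2)->(2,1)
Step 3: p0:escaped | p1:(2,1)->(2,0)->EXIT | p2:(2,1)->(2,0)->EXIT

ESCAPED ESCAPED ESCAPED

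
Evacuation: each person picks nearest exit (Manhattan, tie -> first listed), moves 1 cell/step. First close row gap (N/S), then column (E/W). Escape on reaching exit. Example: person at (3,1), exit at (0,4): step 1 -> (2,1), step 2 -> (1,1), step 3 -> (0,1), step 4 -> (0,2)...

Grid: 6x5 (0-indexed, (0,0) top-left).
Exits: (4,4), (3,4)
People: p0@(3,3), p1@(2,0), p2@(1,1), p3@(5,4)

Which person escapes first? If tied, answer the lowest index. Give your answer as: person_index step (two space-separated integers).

Answer: 0 1

Derivation:
Step 1: p0:(3,3)->(3,4)->EXIT | p1:(2,0)->(3,0) | p2:(1,1)->(2,1) | p3:(5,4)->(4,4)->EXIT
Step 2: p0:escaped | p1:(3,0)->(3,1) | p2:(2,1)->(3,1) | p3:escaped
Step 3: p0:escaped | p1:(3,1)->(3,2) | p2:(3,1)->(3,2) | p3:escaped
Step 4: p0:escaped | p1:(3,2)->(3,3) | p2:(3,2)->(3,3) | p3:escaped
Step 5: p0:escaped | p1:(3,3)->(3,4)->EXIT | p2:(3,3)->(3,4)->EXIT | p3:escaped
Exit steps: [1, 5, 5, 1]
First to escape: p0 at step 1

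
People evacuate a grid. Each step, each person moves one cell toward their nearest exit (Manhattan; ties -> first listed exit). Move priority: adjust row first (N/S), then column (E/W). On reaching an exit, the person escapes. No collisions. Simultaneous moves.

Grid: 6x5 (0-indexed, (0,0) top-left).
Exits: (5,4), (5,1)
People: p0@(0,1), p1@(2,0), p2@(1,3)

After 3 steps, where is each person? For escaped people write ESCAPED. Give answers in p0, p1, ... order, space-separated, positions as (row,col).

Step 1: p0:(0,1)->(1,1) | p1:(2,0)->(3,0) | p2:(1,3)->(2,3)
Step 2: p0:(1,1)->(2,1) | p1:(3,0)->(4,0) | p2:(2,3)->(3,3)
Step 3: p0:(2,1)->(3,1) | p1:(4,0)->(5,0) | p2:(3,3)->(4,3)

(3,1) (5,0) (4,3)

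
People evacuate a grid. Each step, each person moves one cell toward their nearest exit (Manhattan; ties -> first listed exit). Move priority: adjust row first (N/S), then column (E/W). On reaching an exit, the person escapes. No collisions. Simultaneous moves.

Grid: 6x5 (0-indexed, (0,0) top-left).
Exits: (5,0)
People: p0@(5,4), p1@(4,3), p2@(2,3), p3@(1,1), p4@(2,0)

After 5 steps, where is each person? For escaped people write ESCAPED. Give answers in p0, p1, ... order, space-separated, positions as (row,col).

Step 1: p0:(5,4)->(5,3) | p1:(4,3)->(5,3) | p2:(2,3)->(3,3) | p3:(1,1)->(2,1) | p4:(2,0)->(3,0)
Step 2: p0:(5,3)->(5,2) | p1:(5,3)->(5,2) | p2:(3,3)->(4,3) | p3:(2,1)->(3,1) | p4:(3,0)->(4,0)
Step 3: p0:(5,2)->(5,1) | p1:(5,2)->(5,1) | p2:(4,3)->(5,3) | p3:(3,1)->(4,1) | p4:(4,0)->(5,0)->EXIT
Step 4: p0:(5,1)->(5,0)->EXIT | p1:(5,1)->(5,0)->EXIT | p2:(5,3)->(5,2) | p3:(4,1)->(5,1) | p4:escaped
Step 5: p0:escaped | p1:escaped | p2:(5,2)->(5,1) | p3:(5,1)->(5,0)->EXIT | p4:escaped

ESCAPED ESCAPED (5,1) ESCAPED ESCAPED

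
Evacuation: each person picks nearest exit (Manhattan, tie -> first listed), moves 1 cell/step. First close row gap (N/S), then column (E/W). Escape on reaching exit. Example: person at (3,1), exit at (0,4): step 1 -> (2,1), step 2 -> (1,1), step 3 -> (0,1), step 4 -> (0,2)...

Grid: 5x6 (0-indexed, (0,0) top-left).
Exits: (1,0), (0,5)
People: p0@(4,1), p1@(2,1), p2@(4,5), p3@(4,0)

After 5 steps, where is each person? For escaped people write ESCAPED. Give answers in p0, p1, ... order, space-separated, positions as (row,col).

Step 1: p0:(4,1)->(3,1) | p1:(2,1)->(1,1) | p2:(4,5)->(3,5) | p3:(4,0)->(3,0)
Step 2: p0:(3,1)->(2,1) | p1:(1,1)->(1,0)->EXIT | p2:(3,5)->(2,5) | p3:(3,0)->(2,0)
Step 3: p0:(2,1)->(1,1) | p1:escaped | p2:(2,5)->(1,5) | p3:(2,0)->(1,0)->EXIT
Step 4: p0:(1,1)->(1,0)->EXIT | p1:escaped | p2:(1,5)->(0,5)->EXIT | p3:escaped

ESCAPED ESCAPED ESCAPED ESCAPED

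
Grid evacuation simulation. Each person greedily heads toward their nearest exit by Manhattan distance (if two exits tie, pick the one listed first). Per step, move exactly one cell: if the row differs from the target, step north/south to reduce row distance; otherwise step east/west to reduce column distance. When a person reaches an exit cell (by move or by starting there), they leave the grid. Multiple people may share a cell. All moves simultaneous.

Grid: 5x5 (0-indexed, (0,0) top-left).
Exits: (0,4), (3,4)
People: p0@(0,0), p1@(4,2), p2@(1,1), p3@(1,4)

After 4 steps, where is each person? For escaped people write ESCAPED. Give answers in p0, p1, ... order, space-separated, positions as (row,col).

Step 1: p0:(0,0)->(0,1) | p1:(4,2)->(3,2) | p2:(1,1)->(0,1) | p3:(1,4)->(0,4)->EXIT
Step 2: p0:(0,1)->(0,2) | p1:(3,2)->(3,3) | p2:(0,1)->(0,2) | p3:escaped
Step 3: p0:(0,2)->(0,3) | p1:(3,3)->(3,4)->EXIT | p2:(0,2)->(0,3) | p3:escaped
Step 4: p0:(0,3)->(0,4)->EXIT | p1:escaped | p2:(0,3)->(0,4)->EXIT | p3:escaped

ESCAPED ESCAPED ESCAPED ESCAPED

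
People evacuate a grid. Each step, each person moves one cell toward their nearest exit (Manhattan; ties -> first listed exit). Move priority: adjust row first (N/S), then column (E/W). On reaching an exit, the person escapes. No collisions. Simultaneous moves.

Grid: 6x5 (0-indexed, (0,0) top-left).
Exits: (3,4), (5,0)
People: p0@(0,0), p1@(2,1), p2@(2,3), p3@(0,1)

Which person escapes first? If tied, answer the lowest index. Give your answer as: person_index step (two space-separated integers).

Step 1: p0:(0,0)->(1,0) | p1:(2,1)->(3,1) | p2:(2,3)->(3,3) | p3:(0,1)->(1,1)
Step 2: p0:(1,0)->(2,0) | p1:(3,1)->(3,2) | p2:(3,3)->(3,4)->EXIT | p3:(1,1)->(2,1)
Step 3: p0:(2,0)->(3,0) | p1:(3,2)->(3,3) | p2:escaped | p3:(2,1)->(3,1)
Step 4: p0:(3,0)->(4,0) | p1:(3,3)->(3,4)->EXIT | p2:escaped | p3:(3,1)->(3,2)
Step 5: p0:(4,0)->(5,0)->EXIT | p1:escaped | p2:escaped | p3:(3,2)->(3,3)
Step 6: p0:escaped | p1:escaped | p2:escaped | p3:(3,3)->(3,4)->EXIT
Exit steps: [5, 4, 2, 6]
First to escape: p2 at step 2

Answer: 2 2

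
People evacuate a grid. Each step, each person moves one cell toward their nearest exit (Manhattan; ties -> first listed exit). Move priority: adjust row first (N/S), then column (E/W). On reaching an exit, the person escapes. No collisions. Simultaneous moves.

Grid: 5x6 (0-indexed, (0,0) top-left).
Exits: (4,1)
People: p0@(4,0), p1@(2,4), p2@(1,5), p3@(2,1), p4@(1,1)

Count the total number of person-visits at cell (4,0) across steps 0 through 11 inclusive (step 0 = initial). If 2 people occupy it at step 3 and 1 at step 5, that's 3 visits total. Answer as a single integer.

Answer: 1

Derivation:
Step 0: p0@(4,0) p1@(2,4) p2@(1,5) p3@(2,1) p4@(1,1) -> at (4,0): 1 [p0], cum=1
Step 1: p0@ESC p1@(3,4) p2@(2,5) p3@(3,1) p4@(2,1) -> at (4,0): 0 [-], cum=1
Step 2: p0@ESC p1@(4,4) p2@(3,5) p3@ESC p4@(3,1) -> at (4,0): 0 [-], cum=1
Step 3: p0@ESC p1@(4,3) p2@(4,5) p3@ESC p4@ESC -> at (4,0): 0 [-], cum=1
Step 4: p0@ESC p1@(4,2) p2@(4,4) p3@ESC p4@ESC -> at (4,0): 0 [-], cum=1
Step 5: p0@ESC p1@ESC p2@(4,3) p3@ESC p4@ESC -> at (4,0): 0 [-], cum=1
Step 6: p0@ESC p1@ESC p2@(4,2) p3@ESC p4@ESC -> at (4,0): 0 [-], cum=1
Step 7: p0@ESC p1@ESC p2@ESC p3@ESC p4@ESC -> at (4,0): 0 [-], cum=1
Total visits = 1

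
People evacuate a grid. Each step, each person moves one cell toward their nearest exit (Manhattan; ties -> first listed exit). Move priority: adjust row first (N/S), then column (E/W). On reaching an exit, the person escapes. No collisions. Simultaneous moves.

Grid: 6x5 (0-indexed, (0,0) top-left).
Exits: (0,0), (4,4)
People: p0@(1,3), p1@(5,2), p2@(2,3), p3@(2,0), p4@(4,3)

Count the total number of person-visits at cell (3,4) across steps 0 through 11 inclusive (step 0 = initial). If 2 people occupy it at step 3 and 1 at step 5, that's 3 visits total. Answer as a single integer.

Step 0: p0@(1,3) p1@(5,2) p2@(2,3) p3@(2,0) p4@(4,3) -> at (3,4): 0 [-], cum=0
Step 1: p0@(0,3) p1@(4,2) p2@(3,3) p3@(1,0) p4@ESC -> at (3,4): 0 [-], cum=0
Step 2: p0@(0,2) p1@(4,3) p2@(4,3) p3@ESC p4@ESC -> at (3,4): 0 [-], cum=0
Step 3: p0@(0,1) p1@ESC p2@ESC p3@ESC p4@ESC -> at (3,4): 0 [-], cum=0
Step 4: p0@ESC p1@ESC p2@ESC p3@ESC p4@ESC -> at (3,4): 0 [-], cum=0
Total visits = 0

Answer: 0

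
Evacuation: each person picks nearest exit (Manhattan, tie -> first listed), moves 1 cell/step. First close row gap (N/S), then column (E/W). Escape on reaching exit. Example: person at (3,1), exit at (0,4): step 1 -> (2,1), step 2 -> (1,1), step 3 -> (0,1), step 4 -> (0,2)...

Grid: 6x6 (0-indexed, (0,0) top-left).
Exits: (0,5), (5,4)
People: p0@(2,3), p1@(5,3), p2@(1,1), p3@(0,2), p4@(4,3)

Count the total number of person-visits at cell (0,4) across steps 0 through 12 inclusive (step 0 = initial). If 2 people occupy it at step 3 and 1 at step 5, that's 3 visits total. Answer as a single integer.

Step 0: p0@(2,3) p1@(5,3) p2@(1,1) p3@(0,2) p4@(4,3) -> at (0,4): 0 [-], cum=0
Step 1: p0@(1,3) p1@ESC p2@(0,1) p3@(0,3) p4@(5,3) -> at (0,4): 0 [-], cum=0
Step 2: p0@(0,3) p1@ESC p2@(0,2) p3@(0,4) p4@ESC -> at (0,4): 1 [p3], cum=1
Step 3: p0@(0,4) p1@ESC p2@(0,3) p3@ESC p4@ESC -> at (0,4): 1 [p0], cum=2
Step 4: p0@ESC p1@ESC p2@(0,4) p3@ESC p4@ESC -> at (0,4): 1 [p2], cum=3
Step 5: p0@ESC p1@ESC p2@ESC p3@ESC p4@ESC -> at (0,4): 0 [-], cum=3
Total visits = 3

Answer: 3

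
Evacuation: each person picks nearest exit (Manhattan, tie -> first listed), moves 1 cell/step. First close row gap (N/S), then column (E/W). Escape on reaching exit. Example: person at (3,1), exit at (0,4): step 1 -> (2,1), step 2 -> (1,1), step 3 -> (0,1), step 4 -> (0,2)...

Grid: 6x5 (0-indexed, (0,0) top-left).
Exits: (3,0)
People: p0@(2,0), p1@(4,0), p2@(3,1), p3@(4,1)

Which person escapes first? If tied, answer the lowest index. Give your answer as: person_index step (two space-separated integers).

Answer: 0 1

Derivation:
Step 1: p0:(2,0)->(3,0)->EXIT | p1:(4,0)->(3,0)->EXIT | p2:(3,1)->(3,0)->EXIT | p3:(4,1)->(3,1)
Step 2: p0:escaped | p1:escaped | p2:escaped | p3:(3,1)->(3,0)->EXIT
Exit steps: [1, 1, 1, 2]
First to escape: p0 at step 1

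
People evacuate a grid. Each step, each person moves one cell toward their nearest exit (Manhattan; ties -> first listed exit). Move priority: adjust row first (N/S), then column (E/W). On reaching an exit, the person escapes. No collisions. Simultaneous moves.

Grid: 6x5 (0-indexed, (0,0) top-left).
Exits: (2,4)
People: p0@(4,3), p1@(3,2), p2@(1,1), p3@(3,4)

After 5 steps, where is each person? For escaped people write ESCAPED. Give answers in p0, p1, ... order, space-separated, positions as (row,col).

Step 1: p0:(4,3)->(3,3) | p1:(3,2)->(2,2) | p2:(1,1)->(2,1) | p3:(3,4)->(2,4)->EXIT
Step 2: p0:(3,3)->(2,3) | p1:(2,2)->(2,3) | p2:(2,1)->(2,2) | p3:escaped
Step 3: p0:(2,3)->(2,4)->EXIT | p1:(2,3)->(2,4)->EXIT | p2:(2,2)->(2,3) | p3:escaped
Step 4: p0:escaped | p1:escaped | p2:(2,3)->(2,4)->EXIT | p3:escaped

ESCAPED ESCAPED ESCAPED ESCAPED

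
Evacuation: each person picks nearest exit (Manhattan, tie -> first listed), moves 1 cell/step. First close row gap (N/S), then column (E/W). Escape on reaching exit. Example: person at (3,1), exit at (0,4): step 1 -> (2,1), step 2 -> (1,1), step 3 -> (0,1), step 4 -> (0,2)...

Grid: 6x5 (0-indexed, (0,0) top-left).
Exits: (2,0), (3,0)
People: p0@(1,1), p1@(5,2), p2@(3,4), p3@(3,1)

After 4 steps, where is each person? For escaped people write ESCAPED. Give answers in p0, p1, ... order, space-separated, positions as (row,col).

Step 1: p0:(1,1)->(2,1) | p1:(5,2)->(4,2) | p2:(3,4)->(3,3) | p3:(3,1)->(3,0)->EXIT
Step 2: p0:(2,1)->(2,0)->EXIT | p1:(4,2)->(3,2) | p2:(3,3)->(3,2) | p3:escaped
Step 3: p0:escaped | p1:(3,2)->(3,1) | p2:(3,2)->(3,1) | p3:escaped
Step 4: p0:escaped | p1:(3,1)->(3,0)->EXIT | p2:(3,1)->(3,0)->EXIT | p3:escaped

ESCAPED ESCAPED ESCAPED ESCAPED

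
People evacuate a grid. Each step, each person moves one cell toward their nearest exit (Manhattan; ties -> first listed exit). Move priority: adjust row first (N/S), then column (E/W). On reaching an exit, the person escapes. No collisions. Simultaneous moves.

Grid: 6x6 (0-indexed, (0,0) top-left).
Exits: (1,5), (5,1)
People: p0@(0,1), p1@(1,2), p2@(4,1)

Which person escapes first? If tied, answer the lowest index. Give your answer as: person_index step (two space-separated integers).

Step 1: p0:(0,1)->(1,1) | p1:(1,2)->(1,3) | p2:(4,1)->(5,1)->EXIT
Step 2: p0:(1,1)->(1,2) | p1:(1,3)->(1,4) | p2:escaped
Step 3: p0:(1,2)->(1,3) | p1:(1,4)->(1,5)->EXIT | p2:escaped
Step 4: p0:(1,3)->(1,4) | p1:escaped | p2:escaped
Step 5: p0:(1,4)->(1,5)->EXIT | p1:escaped | p2:escaped
Exit steps: [5, 3, 1]
First to escape: p2 at step 1

Answer: 2 1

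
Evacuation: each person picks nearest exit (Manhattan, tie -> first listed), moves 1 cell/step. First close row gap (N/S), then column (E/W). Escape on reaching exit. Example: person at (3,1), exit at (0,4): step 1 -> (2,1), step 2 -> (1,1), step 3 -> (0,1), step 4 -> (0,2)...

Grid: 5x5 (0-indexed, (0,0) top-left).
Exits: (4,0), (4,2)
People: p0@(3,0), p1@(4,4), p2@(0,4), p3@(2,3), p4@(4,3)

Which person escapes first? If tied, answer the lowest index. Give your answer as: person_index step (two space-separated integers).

Answer: 0 1

Derivation:
Step 1: p0:(3,0)->(4,0)->EXIT | p1:(4,4)->(4,3) | p2:(0,4)->(1,4) | p3:(2,3)->(3,3) | p4:(4,3)->(4,2)->EXIT
Step 2: p0:escaped | p1:(4,3)->(4,2)->EXIT | p2:(1,4)->(2,4) | p3:(3,3)->(4,3) | p4:escaped
Step 3: p0:escaped | p1:escaped | p2:(2,4)->(3,4) | p3:(4,3)->(4,2)->EXIT | p4:escaped
Step 4: p0:escaped | p1:escaped | p2:(3,4)->(4,4) | p3:escaped | p4:escaped
Step 5: p0:escaped | p1:escaped | p2:(4,4)->(4,3) | p3:escaped | p4:escaped
Step 6: p0:escaped | p1:escaped | p2:(4,3)->(4,2)->EXIT | p3:escaped | p4:escaped
Exit steps: [1, 2, 6, 3, 1]
First to escape: p0 at step 1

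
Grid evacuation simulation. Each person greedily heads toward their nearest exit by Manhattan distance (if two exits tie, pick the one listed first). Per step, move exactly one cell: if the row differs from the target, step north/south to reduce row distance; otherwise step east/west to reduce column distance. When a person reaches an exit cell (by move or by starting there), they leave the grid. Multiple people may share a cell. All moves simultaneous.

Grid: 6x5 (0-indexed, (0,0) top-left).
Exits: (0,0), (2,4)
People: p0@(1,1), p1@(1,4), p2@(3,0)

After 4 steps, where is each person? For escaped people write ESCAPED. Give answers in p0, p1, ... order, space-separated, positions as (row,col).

Step 1: p0:(1,1)->(0,1) | p1:(1,4)->(2,4)->EXIT | p2:(3,0)->(2,0)
Step 2: p0:(0,1)->(0,0)->EXIT | p1:escaped | p2:(2,0)->(1,0)
Step 3: p0:escaped | p1:escaped | p2:(1,0)->(0,0)->EXIT

ESCAPED ESCAPED ESCAPED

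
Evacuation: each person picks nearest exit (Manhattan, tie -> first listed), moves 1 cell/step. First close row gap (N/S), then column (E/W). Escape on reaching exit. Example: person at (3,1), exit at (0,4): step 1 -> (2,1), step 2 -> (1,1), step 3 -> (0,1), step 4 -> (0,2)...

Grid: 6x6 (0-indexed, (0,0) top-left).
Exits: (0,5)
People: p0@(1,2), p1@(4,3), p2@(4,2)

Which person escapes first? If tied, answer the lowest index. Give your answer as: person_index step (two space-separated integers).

Answer: 0 4

Derivation:
Step 1: p0:(1,2)->(0,2) | p1:(4,3)->(3,3) | p2:(4,2)->(3,2)
Step 2: p0:(0,2)->(0,3) | p1:(3,3)->(2,3) | p2:(3,2)->(2,2)
Step 3: p0:(0,3)->(0,4) | p1:(2,3)->(1,3) | p2:(2,2)->(1,2)
Step 4: p0:(0,4)->(0,5)->EXIT | p1:(1,3)->(0,3) | p2:(1,2)->(0,2)
Step 5: p0:escaped | p1:(0,3)->(0,4) | p2:(0,2)->(0,3)
Step 6: p0:escaped | p1:(0,4)->(0,5)->EXIT | p2:(0,3)->(0,4)
Step 7: p0:escaped | p1:escaped | p2:(0,4)->(0,5)->EXIT
Exit steps: [4, 6, 7]
First to escape: p0 at step 4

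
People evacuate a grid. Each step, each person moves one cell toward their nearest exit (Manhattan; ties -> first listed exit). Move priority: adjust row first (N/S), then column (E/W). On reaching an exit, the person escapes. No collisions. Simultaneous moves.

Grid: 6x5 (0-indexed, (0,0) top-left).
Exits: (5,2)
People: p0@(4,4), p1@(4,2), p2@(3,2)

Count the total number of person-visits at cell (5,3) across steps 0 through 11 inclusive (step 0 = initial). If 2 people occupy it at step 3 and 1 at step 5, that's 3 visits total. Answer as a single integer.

Step 0: p0@(4,4) p1@(4,2) p2@(3,2) -> at (5,3): 0 [-], cum=0
Step 1: p0@(5,4) p1@ESC p2@(4,2) -> at (5,3): 0 [-], cum=0
Step 2: p0@(5,3) p1@ESC p2@ESC -> at (5,3): 1 [p0], cum=1
Step 3: p0@ESC p1@ESC p2@ESC -> at (5,3): 0 [-], cum=1
Total visits = 1

Answer: 1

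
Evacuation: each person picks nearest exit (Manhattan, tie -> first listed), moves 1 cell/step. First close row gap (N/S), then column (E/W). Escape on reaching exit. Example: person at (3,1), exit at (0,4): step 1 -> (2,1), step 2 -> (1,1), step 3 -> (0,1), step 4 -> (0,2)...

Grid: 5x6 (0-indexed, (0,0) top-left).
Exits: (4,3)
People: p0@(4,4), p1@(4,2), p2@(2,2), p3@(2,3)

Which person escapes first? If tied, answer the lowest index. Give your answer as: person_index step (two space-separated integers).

Answer: 0 1

Derivation:
Step 1: p0:(4,4)->(4,3)->EXIT | p1:(4,2)->(4,3)->EXIT | p2:(2,2)->(3,2) | p3:(2,3)->(3,3)
Step 2: p0:escaped | p1:escaped | p2:(3,2)->(4,2) | p3:(3,3)->(4,3)->EXIT
Step 3: p0:escaped | p1:escaped | p2:(4,2)->(4,3)->EXIT | p3:escaped
Exit steps: [1, 1, 3, 2]
First to escape: p0 at step 1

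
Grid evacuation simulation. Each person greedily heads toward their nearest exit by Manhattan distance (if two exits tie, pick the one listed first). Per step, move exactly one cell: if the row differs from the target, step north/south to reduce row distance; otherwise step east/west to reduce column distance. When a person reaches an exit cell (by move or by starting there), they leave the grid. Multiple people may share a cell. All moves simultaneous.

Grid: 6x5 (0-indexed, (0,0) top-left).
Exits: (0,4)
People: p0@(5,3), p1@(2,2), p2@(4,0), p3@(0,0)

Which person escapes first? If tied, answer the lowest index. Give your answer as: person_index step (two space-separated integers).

Answer: 1 4

Derivation:
Step 1: p0:(5,3)->(4,3) | p1:(2,2)->(1,2) | p2:(4,0)->(3,0) | p3:(0,0)->(0,1)
Step 2: p0:(4,3)->(3,3) | p1:(1,2)->(0,2) | p2:(3,0)->(2,0) | p3:(0,1)->(0,2)
Step 3: p0:(3,3)->(2,3) | p1:(0,2)->(0,3) | p2:(2,0)->(1,0) | p3:(0,2)->(0,3)
Step 4: p0:(2,3)->(1,3) | p1:(0,3)->(0,4)->EXIT | p2:(1,0)->(0,0) | p3:(0,3)->(0,4)->EXIT
Step 5: p0:(1,3)->(0,3) | p1:escaped | p2:(0,0)->(0,1) | p3:escaped
Step 6: p0:(0,3)->(0,4)->EXIT | p1:escaped | p2:(0,1)->(0,2) | p3:escaped
Step 7: p0:escaped | p1:escaped | p2:(0,2)->(0,3) | p3:escaped
Step 8: p0:escaped | p1:escaped | p2:(0,3)->(0,4)->EXIT | p3:escaped
Exit steps: [6, 4, 8, 4]
First to escape: p1 at step 4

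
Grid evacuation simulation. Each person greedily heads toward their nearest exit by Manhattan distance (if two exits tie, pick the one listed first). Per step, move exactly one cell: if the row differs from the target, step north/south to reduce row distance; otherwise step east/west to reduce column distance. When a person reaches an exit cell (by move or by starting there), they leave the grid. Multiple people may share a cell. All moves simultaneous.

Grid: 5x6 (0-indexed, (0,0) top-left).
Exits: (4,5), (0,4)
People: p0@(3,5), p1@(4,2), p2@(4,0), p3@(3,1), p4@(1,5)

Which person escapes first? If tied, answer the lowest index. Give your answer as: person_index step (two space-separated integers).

Step 1: p0:(3,5)->(4,5)->EXIT | p1:(4,2)->(4,3) | p2:(4,0)->(4,1) | p3:(3,1)->(4,1) | p4:(1,5)->(0,5)
Step 2: p0:escaped | p1:(4,3)->(4,4) | p2:(4,1)->(4,2) | p3:(4,1)->(4,2) | p4:(0,5)->(0,4)->EXIT
Step 3: p0:escaped | p1:(4,4)->(4,5)->EXIT | p2:(4,2)->(4,3) | p3:(4,2)->(4,3) | p4:escaped
Step 4: p0:escaped | p1:escaped | p2:(4,3)->(4,4) | p3:(4,3)->(4,4) | p4:escaped
Step 5: p0:escaped | p1:escaped | p2:(4,4)->(4,5)->EXIT | p3:(4,4)->(4,5)->EXIT | p4:escaped
Exit steps: [1, 3, 5, 5, 2]
First to escape: p0 at step 1

Answer: 0 1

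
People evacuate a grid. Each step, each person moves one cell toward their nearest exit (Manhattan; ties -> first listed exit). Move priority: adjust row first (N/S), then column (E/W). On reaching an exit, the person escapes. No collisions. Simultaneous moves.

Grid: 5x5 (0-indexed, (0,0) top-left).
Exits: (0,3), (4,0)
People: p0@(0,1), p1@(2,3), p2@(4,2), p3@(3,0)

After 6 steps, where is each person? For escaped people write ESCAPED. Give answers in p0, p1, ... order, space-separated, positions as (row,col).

Step 1: p0:(0,1)->(0,2) | p1:(2,3)->(1,3) | p2:(4,2)->(4,1) | p3:(3,0)->(4,0)->EXIT
Step 2: p0:(0,2)->(0,3)->EXIT | p1:(1,3)->(0,3)->EXIT | p2:(4,1)->(4,0)->EXIT | p3:escaped

ESCAPED ESCAPED ESCAPED ESCAPED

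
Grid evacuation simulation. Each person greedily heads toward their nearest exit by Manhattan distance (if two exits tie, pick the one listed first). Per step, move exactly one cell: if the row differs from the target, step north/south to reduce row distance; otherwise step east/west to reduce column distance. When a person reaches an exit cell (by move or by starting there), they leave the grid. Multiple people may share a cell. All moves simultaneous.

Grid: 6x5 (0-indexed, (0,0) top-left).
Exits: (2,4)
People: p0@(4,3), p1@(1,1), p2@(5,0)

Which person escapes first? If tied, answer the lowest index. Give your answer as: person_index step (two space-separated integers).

Step 1: p0:(4,3)->(3,3) | p1:(1,1)->(2,1) | p2:(5,0)->(4,0)
Step 2: p0:(3,3)->(2,3) | p1:(2,1)->(2,2) | p2:(4,0)->(3,0)
Step 3: p0:(2,3)->(2,4)->EXIT | p1:(2,2)->(2,3) | p2:(3,0)->(2,0)
Step 4: p0:escaped | p1:(2,3)->(2,4)->EXIT | p2:(2,0)->(2,1)
Step 5: p0:escaped | p1:escaped | p2:(2,1)->(2,2)
Step 6: p0:escaped | p1:escaped | p2:(2,2)->(2,3)
Step 7: p0:escaped | p1:escaped | p2:(2,3)->(2,4)->EXIT
Exit steps: [3, 4, 7]
First to escape: p0 at step 3

Answer: 0 3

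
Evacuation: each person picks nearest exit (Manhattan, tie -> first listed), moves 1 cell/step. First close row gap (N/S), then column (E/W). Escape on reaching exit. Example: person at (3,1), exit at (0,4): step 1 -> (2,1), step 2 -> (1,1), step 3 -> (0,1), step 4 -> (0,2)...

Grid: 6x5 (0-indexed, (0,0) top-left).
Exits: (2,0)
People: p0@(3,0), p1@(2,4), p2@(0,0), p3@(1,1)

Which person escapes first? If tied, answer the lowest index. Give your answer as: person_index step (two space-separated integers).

Answer: 0 1

Derivation:
Step 1: p0:(3,0)->(2,0)->EXIT | p1:(2,4)->(2,3) | p2:(0,0)->(1,0) | p3:(1,1)->(2,1)
Step 2: p0:escaped | p1:(2,3)->(2,2) | p2:(1,0)->(2,0)->EXIT | p3:(2,1)->(2,0)->EXIT
Step 3: p0:escaped | p1:(2,2)->(2,1) | p2:escaped | p3:escaped
Step 4: p0:escaped | p1:(2,1)->(2,0)->EXIT | p2:escaped | p3:escaped
Exit steps: [1, 4, 2, 2]
First to escape: p0 at step 1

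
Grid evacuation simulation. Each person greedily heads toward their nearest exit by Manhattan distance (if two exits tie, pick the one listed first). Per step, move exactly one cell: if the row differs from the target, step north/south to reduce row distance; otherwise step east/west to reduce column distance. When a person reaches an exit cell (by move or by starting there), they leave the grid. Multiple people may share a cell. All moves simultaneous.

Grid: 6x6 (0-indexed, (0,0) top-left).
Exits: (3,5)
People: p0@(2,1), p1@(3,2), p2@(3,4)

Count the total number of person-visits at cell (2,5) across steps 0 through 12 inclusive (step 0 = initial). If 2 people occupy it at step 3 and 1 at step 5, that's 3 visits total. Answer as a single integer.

Answer: 0

Derivation:
Step 0: p0@(2,1) p1@(3,2) p2@(3,4) -> at (2,5): 0 [-], cum=0
Step 1: p0@(3,1) p1@(3,3) p2@ESC -> at (2,5): 0 [-], cum=0
Step 2: p0@(3,2) p1@(3,4) p2@ESC -> at (2,5): 0 [-], cum=0
Step 3: p0@(3,3) p1@ESC p2@ESC -> at (2,5): 0 [-], cum=0
Step 4: p0@(3,4) p1@ESC p2@ESC -> at (2,5): 0 [-], cum=0
Step 5: p0@ESC p1@ESC p2@ESC -> at (2,5): 0 [-], cum=0
Total visits = 0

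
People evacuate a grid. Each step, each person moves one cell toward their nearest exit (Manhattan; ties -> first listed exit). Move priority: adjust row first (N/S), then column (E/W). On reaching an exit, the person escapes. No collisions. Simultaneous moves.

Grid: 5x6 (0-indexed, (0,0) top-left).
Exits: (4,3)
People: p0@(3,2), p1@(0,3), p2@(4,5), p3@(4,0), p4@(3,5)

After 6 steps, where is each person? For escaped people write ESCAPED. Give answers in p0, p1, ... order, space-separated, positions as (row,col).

Step 1: p0:(3,2)->(4,2) | p1:(0,3)->(1,3) | p2:(4,5)->(4,4) | p3:(4,0)->(4,1) | p4:(3,5)->(4,5)
Step 2: p0:(4,2)->(4,3)->EXIT | p1:(1,3)->(2,3) | p2:(4,4)->(4,3)->EXIT | p3:(4,1)->(4,2) | p4:(4,5)->(4,4)
Step 3: p0:escaped | p1:(2,3)->(3,3) | p2:escaped | p3:(4,2)->(4,3)->EXIT | p4:(4,4)->(4,3)->EXIT
Step 4: p0:escaped | p1:(3,3)->(4,3)->EXIT | p2:escaped | p3:escaped | p4:escaped

ESCAPED ESCAPED ESCAPED ESCAPED ESCAPED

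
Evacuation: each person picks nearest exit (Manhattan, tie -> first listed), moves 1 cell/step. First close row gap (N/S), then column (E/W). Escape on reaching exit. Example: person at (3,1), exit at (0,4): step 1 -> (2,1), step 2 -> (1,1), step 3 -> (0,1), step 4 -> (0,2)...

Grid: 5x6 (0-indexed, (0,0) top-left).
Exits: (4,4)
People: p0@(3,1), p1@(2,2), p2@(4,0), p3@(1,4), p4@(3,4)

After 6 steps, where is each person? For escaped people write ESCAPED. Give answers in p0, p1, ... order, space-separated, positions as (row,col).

Step 1: p0:(3,1)->(4,1) | p1:(2,2)->(3,2) | p2:(4,0)->(4,1) | p3:(1,4)->(2,4) | p4:(3,4)->(4,4)->EXIT
Step 2: p0:(4,1)->(4,2) | p1:(3,2)->(4,2) | p2:(4,1)->(4,2) | p3:(2,4)->(3,4) | p4:escaped
Step 3: p0:(4,2)->(4,3) | p1:(4,2)->(4,3) | p2:(4,2)->(4,3) | p3:(3,4)->(4,4)->EXIT | p4:escaped
Step 4: p0:(4,3)->(4,4)->EXIT | p1:(4,3)->(4,4)->EXIT | p2:(4,3)->(4,4)->EXIT | p3:escaped | p4:escaped

ESCAPED ESCAPED ESCAPED ESCAPED ESCAPED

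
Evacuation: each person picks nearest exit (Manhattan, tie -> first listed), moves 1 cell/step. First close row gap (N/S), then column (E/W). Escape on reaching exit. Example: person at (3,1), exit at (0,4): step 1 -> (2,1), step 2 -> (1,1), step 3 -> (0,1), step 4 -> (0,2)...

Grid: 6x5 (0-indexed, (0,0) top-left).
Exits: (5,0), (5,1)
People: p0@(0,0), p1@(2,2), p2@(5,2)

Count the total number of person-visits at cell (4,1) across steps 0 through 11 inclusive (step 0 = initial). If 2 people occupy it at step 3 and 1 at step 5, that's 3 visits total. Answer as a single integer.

Step 0: p0@(0,0) p1@(2,2) p2@(5,2) -> at (4,1): 0 [-], cum=0
Step 1: p0@(1,0) p1@(3,2) p2@ESC -> at (4,1): 0 [-], cum=0
Step 2: p0@(2,0) p1@(4,2) p2@ESC -> at (4,1): 0 [-], cum=0
Step 3: p0@(3,0) p1@(5,2) p2@ESC -> at (4,1): 0 [-], cum=0
Step 4: p0@(4,0) p1@ESC p2@ESC -> at (4,1): 0 [-], cum=0
Step 5: p0@ESC p1@ESC p2@ESC -> at (4,1): 0 [-], cum=0
Total visits = 0

Answer: 0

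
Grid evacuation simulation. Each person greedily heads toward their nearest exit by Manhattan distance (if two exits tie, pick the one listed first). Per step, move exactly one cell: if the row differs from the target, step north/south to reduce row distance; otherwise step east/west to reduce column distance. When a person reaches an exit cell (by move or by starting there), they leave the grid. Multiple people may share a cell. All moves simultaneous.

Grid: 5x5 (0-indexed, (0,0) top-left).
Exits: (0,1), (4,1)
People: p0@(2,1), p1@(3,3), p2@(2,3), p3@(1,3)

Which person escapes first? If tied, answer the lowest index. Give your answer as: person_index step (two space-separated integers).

Step 1: p0:(2,1)->(1,1) | p1:(3,3)->(4,3) | p2:(2,3)->(1,3) | p3:(1,3)->(0,3)
Step 2: p0:(1,1)->(0,1)->EXIT | p1:(4,3)->(4,2) | p2:(1,3)->(0,3) | p3:(0,3)->(0,2)
Step 3: p0:escaped | p1:(4,2)->(4,1)->EXIT | p2:(0,3)->(0,2) | p3:(0,2)->(0,1)->EXIT
Step 4: p0:escaped | p1:escaped | p2:(0,2)->(0,1)->EXIT | p3:escaped
Exit steps: [2, 3, 4, 3]
First to escape: p0 at step 2

Answer: 0 2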